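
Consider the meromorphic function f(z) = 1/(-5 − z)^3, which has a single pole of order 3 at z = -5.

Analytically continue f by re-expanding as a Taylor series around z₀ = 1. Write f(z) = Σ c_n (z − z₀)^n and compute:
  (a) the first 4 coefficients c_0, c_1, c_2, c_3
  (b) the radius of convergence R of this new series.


Let w = z − z₀, so z = z₀ + w.
Then -5 − z = -5 − (z₀ + w) = (-5 − z₀) − w = -6 − w.
f(z) = 1/(-6 − w)^3 = (1/(-6)^3) · (1 − w/(-6))^{−3}.
By the binomial series (1−u)^{−3} = Σ_{n≥0} C(n+2, 2) u^n for |u|<1, with u = w/(-6):
  c_n = C(n+2, 2) / (-6)^(n+3).
  c_0 = 1/(-6)^3 = -1/216.
  c_1 = 3/(-6)^4 = 1/432.
  c_2 = 6/(-6)^5 = -1/1296.
  c_3 = 10/(-6)^6 = 5/23328.
The series is valid for |w/d| < 1, i.e. |z − z₀| < |d|.
Radius of convergence: R = |-5 − z₀| = |-6| = 6 (distance from z₀ to the singularity z = -5).

c_0 = -1/216, c_1 = 1/432, c_2 = -1/1296, c_3 = 5/23328; R = 6.


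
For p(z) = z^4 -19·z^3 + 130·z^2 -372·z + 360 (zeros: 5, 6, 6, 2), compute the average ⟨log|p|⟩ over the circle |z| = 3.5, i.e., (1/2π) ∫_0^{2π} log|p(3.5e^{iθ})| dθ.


Zeros: 2, 5, 6, 6; r = 3.5.
Inside |z| < r: 2. Outside (|z| ≥ r): 5, 6, 6.
p(0) = 360, so log|p(0)| = log(360) = 5.8861.
Apply Jensen: I(r) = log|p(0)| + Σ_k log(r/|z_k|), summed over zeros inside |z| < r.
  log(r/|z_k|) for z_k = 2: log(3.5/2) = 0.5596
  Outside zeros (5, 6, 6) contribute nothing to the Jensen sum.
Sum over inside zeros: 0.5596.
I(r) = log|p(0)| + (inside sum) = 5.8861 + 0.5596 = 6.4457.
Note: since some zeros are outside |z| ≤ r, the simplified n·log(r) form does NOT apply — only the inside zeros contribute.

I(r) ≈ 6.4457.


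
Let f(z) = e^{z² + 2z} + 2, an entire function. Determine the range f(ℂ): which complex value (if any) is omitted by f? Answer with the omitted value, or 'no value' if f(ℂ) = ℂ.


Little Picard bounds the complement of f(ℂ) to at most one point.
The exponent g(z) = z² + 2z is a nonconstant polynomial, hence surjective onto ℂ. So e^{g(z)} takes every value in {e^w : w ∈ ℂ} = ℂ ∖ {0}. Adding 2 shifts the range to ℂ ∖ {2}. f omits exactly 2.

Omitted value: 2.


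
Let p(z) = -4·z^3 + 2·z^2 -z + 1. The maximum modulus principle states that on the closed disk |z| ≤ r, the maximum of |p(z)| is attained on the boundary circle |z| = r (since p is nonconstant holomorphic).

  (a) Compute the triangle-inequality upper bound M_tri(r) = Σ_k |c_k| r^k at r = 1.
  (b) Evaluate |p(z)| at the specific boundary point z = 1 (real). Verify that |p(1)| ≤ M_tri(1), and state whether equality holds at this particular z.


Coefficients: c_0 = 1, c_1 = -1, c_2 = 2, c_3 = -4. Radius r = 1.
Part (a). Triangle bound: M_tri(r) = Σ_k |c_k| r^k
  = |1|·1^0 + |-1|·1^1 + |2|·1^2 + |-4|·1^3
  = 1 + 1 + 2 + 4 = 8.
This bounds M(r) := max_{|z|=r} |p(z)| from above; equality holds iff all terms c_k z^k can be made to align in phase at a single z on |z|=r.
Part (b). At z = 1 (real, on the circle |z| = r):
  p(1) = (1)·1^0 + (-1)·1^1 + (2)·1^2 + (-4)·1^3 = -2.
  |p(1)| = 2.
Check: |p(1)| = 2 ≤ 8 = M_tri(1). ✓ Equality does not hold at z = 1 (the coefficients have mixed signs, so the terms do not all align in phase there).

M_tri(1) = 8; |p(1)| = 2; equality at z=1: no.


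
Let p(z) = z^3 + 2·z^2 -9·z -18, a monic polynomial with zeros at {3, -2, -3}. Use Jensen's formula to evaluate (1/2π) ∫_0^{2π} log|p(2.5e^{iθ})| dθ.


Zeros: -3, -2, 3; r = 2.5.
Inside |z| < r: -2. Outside (|z| ≥ r): -3, 3.
p(0) = -18, so log|p(0)| = log(18) = 2.8904.
Apply Jensen: I(r) = log|p(0)| + Σ_k log(r/|z_k|), summed over zeros inside |z| < r.
  log(r/|z_k|) for z_k = -2: log(2.5/2) = 0.2231
  Outside zeros (-3, 3) contribute nothing to the Jensen sum.
Sum over inside zeros: 0.2231.
I(r) = log|p(0)| + (inside sum) = 2.8904 + 0.2231 = 3.1135.
Note: since some zeros are outside |z| ≤ r, the simplified n·log(r) form does NOT apply — only the inside zeros contribute.

I(r) ≈ 3.1135.


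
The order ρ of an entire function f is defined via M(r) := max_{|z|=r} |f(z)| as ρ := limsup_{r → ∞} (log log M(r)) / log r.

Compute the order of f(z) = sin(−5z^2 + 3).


Write sin(w) = (e^{iw} ± e^{−iw})/(2 or 2i), so |sin(w)| ≤ e^{|w|}. With w = −5z^2 + 3, |w| ≤ 5r^2 + 3 on |z|=r, giving M(r) ≤ e^{5r^2 + 3} and ρ ≤ 2. For the lower bound, choose z on |z|=r with -5z^2 purely imaginary of modulus 5r^2; then |sin(−5z^2 + 3)| grows like e^{5r^2}/2, so ρ ≥ 2. Hence ρ = 2.
Therefore ρ = 2.

Order ρ = 2.


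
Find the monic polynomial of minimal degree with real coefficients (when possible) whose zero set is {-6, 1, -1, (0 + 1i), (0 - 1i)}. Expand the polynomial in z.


The polynomial is p(z) = ∏_{α ∈ S} (z − α), where S = {-6, 1, -1, (0 + 1i), (0 - 1i)}.
Expanding the product yields: p(z) = z^5 + 6·z^4 -z -6.
Note conjugate pairs combine to real quadratics: (z − (0+1i))(z − (0−1i)) = z² + 1.
The resulting polynomial has degree 5 and real coefficients as required.

p(z) = z^5 + 6·z^4 -z -6.


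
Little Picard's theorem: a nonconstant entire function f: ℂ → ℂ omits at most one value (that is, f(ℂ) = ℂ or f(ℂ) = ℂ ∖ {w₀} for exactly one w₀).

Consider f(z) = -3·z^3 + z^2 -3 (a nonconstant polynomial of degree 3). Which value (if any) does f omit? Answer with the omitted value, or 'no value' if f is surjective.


Little Picard bounds the complement of f(ℂ) to at most one point.
For every w ∈ ℂ, the equation p(z) − w = 0 is a nonconstant polynomial in z and hence has at least one root by the fundamental theorem of algebra. So p is surjective onto ℂ, omitting no value.

Omitted value: no value.


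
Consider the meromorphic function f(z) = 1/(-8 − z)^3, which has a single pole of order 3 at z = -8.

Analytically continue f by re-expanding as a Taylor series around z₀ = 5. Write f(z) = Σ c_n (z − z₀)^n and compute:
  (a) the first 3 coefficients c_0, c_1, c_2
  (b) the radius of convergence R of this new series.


Let w = z − z₀, so z = z₀ + w.
Then -8 − z = -8 − (z₀ + w) = (-8 − z₀) − w = -13 − w.
f(z) = 1/(-13 − w)^3 = (1/(-13)^3) · (1 − w/(-13))^{−3}.
By the binomial series (1−u)^{−3} = Σ_{n≥0} C(n+2, 2) u^n for |u|<1, with u = w/(-13):
  c_n = C(n+2, 2) / (-13)^(n+3).
  c_0 = 1/(-13)^3 = -1/2197.
  c_1 = 3/(-13)^4 = 3/28561.
  c_2 = 6/(-13)^5 = -6/371293.
The series is valid for |w/d| < 1, i.e. |z − z₀| < |d|.
Radius of convergence: R = |-8 − z₀| = |-13| = 13 (distance from z₀ to the singularity z = -8).

c_0 = -1/2197, c_1 = 3/28561, c_2 = -6/371293; R = 13.


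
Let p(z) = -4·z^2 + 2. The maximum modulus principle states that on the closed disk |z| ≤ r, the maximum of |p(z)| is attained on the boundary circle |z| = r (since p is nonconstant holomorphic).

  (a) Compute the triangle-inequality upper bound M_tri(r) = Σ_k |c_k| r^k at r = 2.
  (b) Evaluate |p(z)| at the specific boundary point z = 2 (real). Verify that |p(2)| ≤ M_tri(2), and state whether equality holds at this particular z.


Coefficients: c_0 = 2, c_1 = 0, c_2 = -4. Radius r = 2.
Part (a). Triangle bound: M_tri(r) = Σ_k |c_k| r^k
  = |2|·2^0 + |0|·2^1 + |-4|·2^2
  = 2 + 0 + 16 = 18.
This bounds M(r) := max_{|z|=r} |p(z)| from above; equality holds iff all terms c_k z^k can be made to align in phase at a single z on |z|=r.
Part (b). At z = 2 (real, on the circle |z| = r):
  p(2) = (2)·2^0 + (0)·2^1 + (-4)·2^2 = -14.
  |p(2)| = 14.
Check: |p(2)| = 14 ≤ 18 = M_tri(2). ✓ Equality does not hold at z = 2 (the coefficients have mixed signs, so the terms do not all align in phase there).

M_tri(2) = 18; |p(2)| = 14; equality at z=2: no.


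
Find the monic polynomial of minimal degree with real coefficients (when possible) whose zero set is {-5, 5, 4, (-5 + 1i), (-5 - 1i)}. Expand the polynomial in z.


The polynomial is p(z) = ∏_{α ∈ S} (z − α), where S = {-5, 5, 4, (-5 + 1i), (-5 - 1i)}.
Expanding the product yields: p(z) = z^5 + 6·z^4 -39·z^3 -254·z^2 + 350·z + 2600.
Note conjugate pairs combine to real quadratics: (z − (-5+1i))(z − (-5−1i)) = z² + 10z + 26.
The resulting polynomial has degree 5 and real coefficients as required.

p(z) = z^5 + 6·z^4 -39·z^3 -254·z^2 + 350·z + 2600.


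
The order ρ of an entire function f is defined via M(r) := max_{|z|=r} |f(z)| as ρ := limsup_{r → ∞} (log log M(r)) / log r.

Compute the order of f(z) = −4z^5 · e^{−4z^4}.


M(r) = max_{|z|=r} |-4|·|z|^5·|e^{−4z^4}| = 4·r^5 · e^{4r^4} (the factors attain their maxima compatibly on |z|=r). Then log M(r) = log 4 + 5·log r + 4r^4, dominated by the last term, so log log M(r) ~ 4·log r. The polynomial factor -4z^5 contributes only a log r term and does not affect the order. ρ = 4.
Therefore ρ = 4.

Order ρ = 4.


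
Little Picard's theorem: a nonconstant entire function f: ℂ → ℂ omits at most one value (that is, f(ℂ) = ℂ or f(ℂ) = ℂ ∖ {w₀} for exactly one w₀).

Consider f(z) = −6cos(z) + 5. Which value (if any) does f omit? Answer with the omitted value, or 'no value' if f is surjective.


Little Picard bounds the complement of f(ℂ) to at most one point.
cos is entire and surjective onto ℂ: for every w ∈ ℂ, cos(ζ) = w has a solution ζ ∈ ℂ (e.g., via the complex inverse arccos). With ζ = z this gives z = ζ/(1). Then -6·cos(z) takes every value in -6·ℂ = ℂ, and adding 5 is a bijection of ℂ. So f is surjective and omits no value. (Note: only on the real line is cos bounded by [−1, 1].)

Omitted value: no value.


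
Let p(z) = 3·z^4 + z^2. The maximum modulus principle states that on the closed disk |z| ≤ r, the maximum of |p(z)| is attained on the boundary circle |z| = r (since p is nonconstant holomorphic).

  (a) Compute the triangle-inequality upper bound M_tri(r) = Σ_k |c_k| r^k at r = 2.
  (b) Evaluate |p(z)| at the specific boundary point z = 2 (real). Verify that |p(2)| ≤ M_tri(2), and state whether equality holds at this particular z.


Coefficients: c_0 = 0, c_1 = 0, c_2 = 1, c_3 = 0, c_4 = 3. Radius r = 2.
Part (a). Triangle bound: M_tri(r) = Σ_k |c_k| r^k
  = |0|·2^0 + |0|·2^1 + |1|·2^2 + |0|·2^3 + |3|·2^4
  = 0 + 0 + 4 + 0 + 48 = 52.
This bounds M(r) := max_{|z|=r} |p(z)| from above; equality holds iff all terms c_k z^k can be made to align in phase at a single z on |z|=r.
Part (b). At z = 2 (real, on the circle |z| = r):
  p(2) = (0)·2^0 + (0)·2^1 + (1)·2^2 + (0)·2^3 + (3)·2^4 = 52.
  |p(2)| = 52.
Since all nonzero coefficients share the same sign, |p(2)| = 52 = M_tri(2); the triangle bound is attained at z = 2, so in fact M(r) = 52.

M_tri(2) = 52; |p(2)| = 52; equality at z=2: yes.


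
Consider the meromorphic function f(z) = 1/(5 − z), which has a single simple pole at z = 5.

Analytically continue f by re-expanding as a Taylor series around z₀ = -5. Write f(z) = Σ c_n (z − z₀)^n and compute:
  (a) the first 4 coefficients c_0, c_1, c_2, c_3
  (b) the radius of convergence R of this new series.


Let w = z − z₀, so z = z₀ + w.
Then 5 − z = 5 − (z₀ + w) = (5 − z₀) − w = 10 − w.
f(z) = 1/(10 − w) = (1/(10)) · 1/(1 − w/(10)) = Σ_{n≥0} w^n / (10)^(n+1).
So c_n = 1/(10)^(n+1):
  c_0 = 1/(10)^1 = 1/10.
  c_1 = 1/(10)^2 = 1/100.
  c_2 = 1/(10)^3 = 1/1000.
  c_3 = 1/(10)^4 = 1/10000.
The series is valid for |w/d| < 1, i.e. |z − z₀| < |d|.
Radius of convergence: R = |5 − z₀| = |10| = 10 (distance from z₀ to the singularity z = 5).

c_0 = 1/10, c_1 = 1/100, c_2 = 1/1000, c_3 = 1/10000; R = 10.


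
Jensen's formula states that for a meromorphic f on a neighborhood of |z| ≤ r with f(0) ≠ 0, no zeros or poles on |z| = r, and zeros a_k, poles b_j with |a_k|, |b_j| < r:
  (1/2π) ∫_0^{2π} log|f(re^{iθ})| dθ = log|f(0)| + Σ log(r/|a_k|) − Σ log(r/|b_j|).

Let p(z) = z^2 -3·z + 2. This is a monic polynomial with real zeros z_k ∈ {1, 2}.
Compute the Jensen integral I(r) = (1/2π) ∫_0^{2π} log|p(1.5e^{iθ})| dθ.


Zeros: 1, 2; r = 1.5.
Inside |z| < r: 1. Outside (|z| ≥ r): 2.
p(0) = 2, so log|p(0)| = log(2) = 0.6931.
Apply Jensen: I(r) = log|p(0)| + Σ_k log(r/|z_k|), summed over zeros inside |z| < r.
  log(r/|z_k|) for z_k = 1: log(1.5/1) = 0.4055
  Outside zeros (2) contribute nothing to the Jensen sum.
Sum over inside zeros: 0.4055.
I(r) = log|p(0)| + (inside sum) = 0.6931 + 0.4055 = 1.0986.
Note: since some zeros are outside |z| ≤ r, the simplified n·log(r) form does NOT apply — only the inside zeros contribute.

I(r) ≈ 1.0986.


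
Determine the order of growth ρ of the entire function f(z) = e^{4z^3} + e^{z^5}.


Each summand is entire of order 3 and 5 respectively (as in the single-exponential case). The order of a sum is at most the max of the orders, so ρ ≤ 5. For the lower bound: on |z|=r choose arg z so that 1z^5 is real positive; then |e^{1z^5}| = e^{1r^5} while |e^{4z^3}| ≤ e^{4r^3} = o(e^{1r^5}). So |f| ≥ e^{1r^5}(1 − o(1)) and ρ ≥ 5. Hence ρ = max(3, 5) = 5.
Therefore ρ = 5.

Order ρ = 5.


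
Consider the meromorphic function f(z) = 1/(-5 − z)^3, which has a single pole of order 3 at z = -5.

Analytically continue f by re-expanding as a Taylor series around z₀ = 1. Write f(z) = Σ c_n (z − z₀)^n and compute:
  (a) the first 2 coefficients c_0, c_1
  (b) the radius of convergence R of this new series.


Let w = z − z₀, so z = z₀ + w.
Then -5 − z = -5 − (z₀ + w) = (-5 − z₀) − w = -6 − w.
f(z) = 1/(-6 − w)^3 = (1/(-6)^3) · (1 − w/(-6))^{−3}.
By the binomial series (1−u)^{−3} = Σ_{n≥0} C(n+2, 2) u^n for |u|<1, with u = w/(-6):
  c_n = C(n+2, 2) / (-6)^(n+3).
  c_0 = 1/(-6)^3 = -1/216.
  c_1 = 3/(-6)^4 = 1/432.
The series is valid for |w/d| < 1, i.e. |z − z₀| < |d|.
Radius of convergence: R = |-5 − z₀| = |-6| = 6 (distance from z₀ to the singularity z = -5).

c_0 = -1/216, c_1 = 1/432; R = 6.


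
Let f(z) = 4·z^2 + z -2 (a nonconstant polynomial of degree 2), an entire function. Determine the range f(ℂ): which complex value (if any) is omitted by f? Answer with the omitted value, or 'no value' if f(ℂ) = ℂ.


Little Picard bounds the complement of f(ℂ) to at most one point.
For every w ∈ ℂ, the equation p(z) − w = 0 is a nonconstant polynomial in z and hence has at least one root by the fundamental theorem of algebra. So p is surjective onto ℂ, omitting no value.

Omitted value: no value.


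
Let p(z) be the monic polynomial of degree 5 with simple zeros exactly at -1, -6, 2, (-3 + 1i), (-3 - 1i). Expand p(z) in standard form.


The polynomial is p(z) = ∏_{α ∈ S} (z − α), where S = {-1, -6, 2, (-3 + 1i), (-3 - 1i)}.
Expanding the product yields: p(z) = z^5 + 11·z^4 + 32·z^3 -10·z^2 -152·z -120.
Note conjugate pairs combine to real quadratics: (z − (-3+1i))(z − (-3−1i)) = z² + 6z + 10.
The resulting polynomial has degree 5 and real coefficients as required.

p(z) = z^5 + 11·z^4 + 32·z^3 -10·z^2 -152·z -120.


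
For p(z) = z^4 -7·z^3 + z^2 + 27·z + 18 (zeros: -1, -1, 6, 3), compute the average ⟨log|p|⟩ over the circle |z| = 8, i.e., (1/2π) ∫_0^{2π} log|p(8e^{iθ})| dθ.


Zeros: -1, -1, 3, 6; r = 8.
Inside |z| < r: -1, -1, 3, 6. Outside (|z| ≥ r): ∅.
p(0) = 18, so log|p(0)| = log(18) = 2.8904.
Apply Jensen: I(r) = log|p(0)| + Σ_k log(r/|z_k|), summed over zeros inside |z| < r.
  log(r/|z_k|) for z_k = -1: log(8/1) = 2.0794
  log(r/|z_k|) for z_k = -1: log(8/1) = 2.0794
  log(r/|z_k|) for z_k = 6: log(8/6) = 0.2877
  log(r/|z_k|) for z_k = 3: log(8/3) = 0.9808
Sum over inside zeros: 5.4274.
I(r) = log|p(0)| + (inside sum) = 2.8904 + 5.4274 = 8.3178.
Closed form (all zeros inside, monic): I(r) = n·log(r) = 4·log(8) = 8.3178. ✓

I(r) ≈ 8.3178.


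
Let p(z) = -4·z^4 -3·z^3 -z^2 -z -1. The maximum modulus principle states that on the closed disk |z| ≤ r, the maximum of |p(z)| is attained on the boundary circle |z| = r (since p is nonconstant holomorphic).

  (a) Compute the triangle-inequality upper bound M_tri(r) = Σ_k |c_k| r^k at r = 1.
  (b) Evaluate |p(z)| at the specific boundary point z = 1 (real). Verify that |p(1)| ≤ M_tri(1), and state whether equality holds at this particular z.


Coefficients: c_0 = -1, c_1 = -1, c_2 = -1, c_3 = -3, c_4 = -4. Radius r = 1.
Part (a). Triangle bound: M_tri(r) = Σ_k |c_k| r^k
  = |-1|·1^0 + |-1|·1^1 + |-1|·1^2 + |-3|·1^3 + |-4|·1^4
  = 1 + 1 + 1 + 3 + 4 = 10.
This bounds M(r) := max_{|z|=r} |p(z)| from above; equality holds iff all terms c_k z^k can be made to align in phase at a single z on |z|=r.
Part (b). At z = 1 (real, on the circle |z| = r):
  p(1) = (-1)·1^0 + (-1)·1^1 + (-1)·1^2 + (-3)·1^3 + (-4)·1^4 = -10.
  |p(1)| = 10.
Since all nonzero coefficients share the same sign, |p(1)| = 10 = M_tri(1); the triangle bound is attained at z = 1, so in fact M(r) = 10.

M_tri(1) = 10; |p(1)| = 10; equality at z=1: yes.


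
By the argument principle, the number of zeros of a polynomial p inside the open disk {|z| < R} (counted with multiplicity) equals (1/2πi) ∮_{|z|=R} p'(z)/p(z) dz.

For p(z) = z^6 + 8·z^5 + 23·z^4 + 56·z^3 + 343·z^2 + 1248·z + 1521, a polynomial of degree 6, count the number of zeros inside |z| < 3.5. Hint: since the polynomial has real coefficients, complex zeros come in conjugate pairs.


The zeros of p are: (-3 + 2i), (-3 - 2i), (2 + 3i), (2 - 3i), -3, -3.
Their magnitudes are: 3.606, 3.606, 3.606, 3.606, 3, 3.
Zeros with |z| < R = 3.5: -3, -3.
Count = 2.
By the argument principle, (1/2πi) ∮_{|z|=R} p'(z)/p(z) dz equals exactly this count.

Number of zeros inside |z| < 3.5: 2.


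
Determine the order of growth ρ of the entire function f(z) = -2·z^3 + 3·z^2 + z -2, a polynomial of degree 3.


|f(z)| ≤ Σ|c_k|·r^k = O(r^3) as r → ∞. Polynomial growth is O(e^{r^ε}) for every ε > 0 (since r^3/e^{r^ε} → 0), so ρ ≤ ε for all ε > 0, i.e. ρ = 0. Every nonconstant polynomial has order 0.
Therefore ρ = 0.

Order ρ = 0.


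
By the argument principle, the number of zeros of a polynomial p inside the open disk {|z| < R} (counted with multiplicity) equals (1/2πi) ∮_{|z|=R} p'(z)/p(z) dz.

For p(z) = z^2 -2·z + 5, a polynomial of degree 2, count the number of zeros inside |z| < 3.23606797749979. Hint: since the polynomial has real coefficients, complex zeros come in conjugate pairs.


The zeros of p are: (1 + 2i), (1 - 2i).
Their magnitudes are: 2.236, 2.236.
Zeros with |z| < R = 3.23606797749979: (1 + 2i), (1 - 2i).
Count = 2.
By the argument principle, (1/2πi) ∮_{|z|=R} p'(z)/p(z) dz equals exactly this count.

Number of zeros inside |z| < 3.23606797749979: 2.


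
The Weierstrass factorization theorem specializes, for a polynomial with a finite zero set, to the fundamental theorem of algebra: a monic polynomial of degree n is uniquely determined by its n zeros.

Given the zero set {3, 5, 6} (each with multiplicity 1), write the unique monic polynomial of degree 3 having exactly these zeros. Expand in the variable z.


The polynomial is p(z) = ∏_{α ∈ S} (z − α), where S = {3, 5, 6}.
Expanding the product yields: p(z) = z^3 -14·z^2 + 63·z -90.
The resulting polynomial has degree 3 and real coefficients as required.

p(z) = z^3 -14·z^2 + 63·z -90.


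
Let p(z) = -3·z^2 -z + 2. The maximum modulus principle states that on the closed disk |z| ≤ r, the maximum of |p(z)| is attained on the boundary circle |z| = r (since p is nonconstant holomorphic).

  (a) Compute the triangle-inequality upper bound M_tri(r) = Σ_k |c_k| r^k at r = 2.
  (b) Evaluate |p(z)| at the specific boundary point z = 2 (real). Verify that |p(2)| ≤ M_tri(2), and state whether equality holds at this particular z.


Coefficients: c_0 = 2, c_1 = -1, c_2 = -3. Radius r = 2.
Part (a). Triangle bound: M_tri(r) = Σ_k |c_k| r^k
  = |2|·2^0 + |-1|·2^1 + |-3|·2^2
  = 2 + 2 + 12 = 16.
This bounds M(r) := max_{|z|=r} |p(z)| from above; equality holds iff all terms c_k z^k can be made to align in phase at a single z on |z|=r.
Part (b). At z = 2 (real, on the circle |z| = r):
  p(2) = (2)·2^0 + (-1)·2^1 + (-3)·2^2 = -12.
  |p(2)| = 12.
Check: |p(2)| = 12 ≤ 16 = M_tri(2). ✓ Equality does not hold at z = 2 (the coefficients have mixed signs, so the terms do not all align in phase there).

M_tri(2) = 16; |p(2)| = 12; equality at z=2: no.


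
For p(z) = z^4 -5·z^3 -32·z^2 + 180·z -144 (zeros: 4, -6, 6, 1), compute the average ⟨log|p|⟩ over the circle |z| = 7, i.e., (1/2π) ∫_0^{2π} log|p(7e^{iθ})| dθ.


Zeros: -6, 1, 4, 6; r = 7.
Inside |z| < r: -6, 1, 4, 6. Outside (|z| ≥ r): ∅.
p(0) = -144, so log|p(0)| = log(144) = 4.9698.
Apply Jensen: I(r) = log|p(0)| + Σ_k log(r/|z_k|), summed over zeros inside |z| < r.
  log(r/|z_k|) for z_k = 4: log(7/4) = 0.5596
  log(r/|z_k|) for z_k = -6: log(7/6) = 0.1542
  log(r/|z_k|) for z_k = 6: log(7/6) = 0.1542
  log(r/|z_k|) for z_k = 1: log(7/1) = 1.9459
Sum over inside zeros: 2.8138.
I(r) = log|p(0)| + (inside sum) = 4.9698 + 2.8138 = 7.7836.
Closed form (all zeros inside, monic): I(r) = n·log(r) = 4·log(7) = 7.7836. ✓

I(r) ≈ 7.7836.


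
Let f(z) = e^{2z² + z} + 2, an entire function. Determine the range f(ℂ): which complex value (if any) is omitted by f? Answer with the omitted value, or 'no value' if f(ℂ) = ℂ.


Little Picard bounds the complement of f(ℂ) to at most one point.
The exponent g(z) = 2z² + z is a nonconstant polynomial, hence surjective onto ℂ. So e^{g(z)} takes every value in {e^w : w ∈ ℂ} = ℂ ∖ {0}. Adding 2 shifts the range to ℂ ∖ {2}. f omits exactly 2.

Omitted value: 2.


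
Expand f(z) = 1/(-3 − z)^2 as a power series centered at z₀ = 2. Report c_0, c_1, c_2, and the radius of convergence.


Let w = z − z₀, so z = z₀ + w.
Then -3 − z = -3 − (z₀ + w) = (-3 − z₀) − w = -5 − w.
f(z) = 1/(-5 − w)^2 = (1/(-5)^2) · (1 − w/(-5))^{−2}.
By the binomial series (1−u)^{−2} = Σ_{n≥0} C(n+1, 1) u^n for |u|<1, with u = w/(-5):
  c_n = C(n+1, 1) / (-5)^(n+2).
  c_0 = 1/(-5)^2 = 1/25.
  c_1 = 2/(-5)^3 = -2/125.
  c_2 = 3/(-5)^4 = 3/625.
The series is valid for |w/d| < 1, i.e. |z − z₀| < |d|.
Radius of convergence: R = |-3 − z₀| = |-5| = 5 (distance from z₀ to the singularity z = -3).

c_0 = 1/25, c_1 = -2/125, c_2 = 3/625; R = 5.


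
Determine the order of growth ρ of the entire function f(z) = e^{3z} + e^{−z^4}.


Each summand is entire of order 1 and 4 respectively (as in the single-exponential case). The order of a sum is at most the max of the orders, so ρ ≤ 4. For the lower bound: on |z|=r choose arg z so that -1z^4 is real positive; then |e^{-1z^4}| = e^{1r^4} while |e^{3z}| ≤ e^{3r^1} = o(e^{1r^4}). So |f| ≥ e^{1r^4}(1 − o(1)) and ρ ≥ 4. Hence ρ = max(1, 4) = 4.
Therefore ρ = 4.

Order ρ = 4.


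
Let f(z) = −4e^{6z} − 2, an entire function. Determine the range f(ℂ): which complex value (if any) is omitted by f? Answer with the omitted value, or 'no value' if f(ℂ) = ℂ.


Little Picard bounds the complement of f(ℂ) to at most one point.
e^{6z} is never zero on ℂ, so -4·e^{6z} takes every value in ℂ ∖ {0}. Adding -2 shifts the range to ℂ ∖ {-2}. Thus f omits exactly the value -2.

Omitted value: -2.


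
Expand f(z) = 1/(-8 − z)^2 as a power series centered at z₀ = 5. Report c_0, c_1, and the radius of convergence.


Let w = z − z₀, so z = z₀ + w.
Then -8 − z = -8 − (z₀ + w) = (-8 − z₀) − w = -13 − w.
f(z) = 1/(-13 − w)^2 = (1/(-13)^2) · (1 − w/(-13))^{−2}.
By the binomial series (1−u)^{−2} = Σ_{n≥0} C(n+1, 1) u^n for |u|<1, with u = w/(-13):
  c_n = C(n+1, 1) / (-13)^(n+2).
  c_0 = 1/(-13)^2 = 1/169.
  c_1 = 2/(-13)^3 = -2/2197.
The series is valid for |w/d| < 1, i.e. |z − z₀| < |d|.
Radius of convergence: R = |-8 − z₀| = |-13| = 13 (distance from z₀ to the singularity z = -8).

c_0 = 1/169, c_1 = -2/2197; R = 13.


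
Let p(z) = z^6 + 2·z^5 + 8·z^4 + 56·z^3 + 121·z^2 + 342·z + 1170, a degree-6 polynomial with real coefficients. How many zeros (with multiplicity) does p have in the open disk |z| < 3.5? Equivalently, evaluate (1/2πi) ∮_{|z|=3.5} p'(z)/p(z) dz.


The zeros of p are: (2 + 3i), (2 - 3i), (0 + 3i), (0 - 3i), (-3 + 1i), (-3 - 1i).
Their magnitudes are: 3.606, 3.606, 3, 3, 3.162, 3.162.
Zeros with |z| < R = 3.5: (0 + 3i), (0 - 3i), (-3 + 1i), (-3 - 1i).
Count = 4.
By the argument principle, (1/2πi) ∮_{|z|=R} p'(z)/p(z) dz equals exactly this count.

Number of zeros inside |z| < 3.5: 4.


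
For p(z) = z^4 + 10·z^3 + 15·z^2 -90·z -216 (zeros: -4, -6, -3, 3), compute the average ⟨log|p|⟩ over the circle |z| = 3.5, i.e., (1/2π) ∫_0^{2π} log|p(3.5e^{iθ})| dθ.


Zeros: -6, -4, -3, 3; r = 3.5.
Inside |z| < r: -3, 3. Outside (|z| ≥ r): -6, -4.
p(0) = -216, so log|p(0)| = log(216) = 5.3753.
Apply Jensen: I(r) = log|p(0)| + Σ_k log(r/|z_k|), summed over zeros inside |z| < r.
  log(r/|z_k|) for z_k = -3: log(3.5/3) = 0.1542
  log(r/|z_k|) for z_k = 3: log(3.5/3) = 0.1542
  Outside zeros (-6, -4) contribute nothing to the Jensen sum.
Sum over inside zeros: 0.3083.
I(r) = log|p(0)| + (inside sum) = 5.3753 + 0.3083 = 5.6836.
Note: since some zeros are outside |z| ≤ r, the simplified n·log(r) form does NOT apply — only the inside zeros contribute.

I(r) ≈ 5.6836.


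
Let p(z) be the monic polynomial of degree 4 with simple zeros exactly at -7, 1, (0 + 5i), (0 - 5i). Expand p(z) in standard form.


The polynomial is p(z) = ∏_{α ∈ S} (z − α), where S = {-7, 1, (0 + 5i), (0 - 5i)}.
Expanding the product yields: p(z) = z^4 + 6·z^3 + 18·z^2 + 150·z -175.
Note conjugate pairs combine to real quadratics: (z − (0+5i))(z − (0−5i)) = z² + 25.
The resulting polynomial has degree 4 and real coefficients as required.

p(z) = z^4 + 6·z^3 + 18·z^2 + 150·z -175.


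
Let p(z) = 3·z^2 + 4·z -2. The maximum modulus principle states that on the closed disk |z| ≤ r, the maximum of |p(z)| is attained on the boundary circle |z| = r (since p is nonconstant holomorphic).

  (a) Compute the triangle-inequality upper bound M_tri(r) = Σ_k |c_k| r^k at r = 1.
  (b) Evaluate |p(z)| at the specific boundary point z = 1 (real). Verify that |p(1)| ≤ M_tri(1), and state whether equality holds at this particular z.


Coefficients: c_0 = -2, c_1 = 4, c_2 = 3. Radius r = 1.
Part (a). Triangle bound: M_tri(r) = Σ_k |c_k| r^k
  = |-2|·1^0 + |4|·1^1 + |3|·1^2
  = 2 + 4 + 3 = 9.
This bounds M(r) := max_{|z|=r} |p(z)| from above; equality holds iff all terms c_k z^k can be made to align in phase at a single z on |z|=r.
Part (b). At z = 1 (real, on the circle |z| = r):
  p(1) = (-2)·1^0 + (4)·1^1 + (3)·1^2 = 5.
  |p(1)| = 5.
Check: |p(1)| = 5 ≤ 9 = M_tri(1). ✓ Equality does not hold at z = 1 (the coefficients have mixed signs, so the terms do not all align in phase there).

M_tri(1) = 9; |p(1)| = 5; equality at z=1: no.


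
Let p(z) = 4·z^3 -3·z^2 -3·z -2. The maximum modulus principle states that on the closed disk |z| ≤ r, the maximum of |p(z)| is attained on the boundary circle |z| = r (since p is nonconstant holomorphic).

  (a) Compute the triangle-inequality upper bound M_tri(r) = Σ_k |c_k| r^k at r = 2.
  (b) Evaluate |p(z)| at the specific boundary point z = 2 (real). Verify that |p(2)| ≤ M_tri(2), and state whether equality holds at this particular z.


Coefficients: c_0 = -2, c_1 = -3, c_2 = -3, c_3 = 4. Radius r = 2.
Part (a). Triangle bound: M_tri(r) = Σ_k |c_k| r^k
  = |-2|·2^0 + |-3|·2^1 + |-3|·2^2 + |4|·2^3
  = 2 + 6 + 12 + 32 = 52.
This bounds M(r) := max_{|z|=r} |p(z)| from above; equality holds iff all terms c_k z^k can be made to align in phase at a single z on |z|=r.
Part (b). At z = 2 (real, on the circle |z| = r):
  p(2) = (-2)·2^0 + (-3)·2^1 + (-3)·2^2 + (4)·2^3 = 12.
  |p(2)| = 12.
Check: |p(2)| = 12 ≤ 52 = M_tri(2). ✓ Equality does not hold at z = 2 (the coefficients have mixed signs, so the terms do not all align in phase there).

M_tri(2) = 52; |p(2)| = 12; equality at z=2: no.


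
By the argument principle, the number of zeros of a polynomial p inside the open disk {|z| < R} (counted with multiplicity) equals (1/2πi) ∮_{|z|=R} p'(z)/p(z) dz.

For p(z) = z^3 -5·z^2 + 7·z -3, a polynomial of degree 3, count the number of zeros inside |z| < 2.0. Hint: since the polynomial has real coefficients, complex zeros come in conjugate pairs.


The zeros of p are: 1, 1, 3.
Their magnitudes are: 1, 1, 3.
Zeros with |z| < R = 2.0: 1, 1.
Count = 2.
By the argument principle, (1/2πi) ∮_{|z|=R} p'(z)/p(z) dz equals exactly this count.

Number of zeros inside |z| < 2.0: 2.


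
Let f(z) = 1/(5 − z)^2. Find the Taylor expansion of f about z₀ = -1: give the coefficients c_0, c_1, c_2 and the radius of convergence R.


Let w = z − z₀, so z = z₀ + w.
Then 5 − z = 5 − (z₀ + w) = (5 − z₀) − w = 6 − w.
f(z) = 1/(6 − w)^2 = (1/(6)^2) · (1 − w/(6))^{−2}.
By the binomial series (1−u)^{−2} = Σ_{n≥0} C(n+1, 1) u^n for |u|<1, with u = w/(6):
  c_n = C(n+1, 1) / (6)^(n+2).
  c_0 = 1/(6)^2 = 1/36.
  c_1 = 2/(6)^3 = 1/108.
  c_2 = 3/(6)^4 = 1/432.
The series is valid for |w/d| < 1, i.e. |z − z₀| < |d|.
Radius of convergence: R = |5 − z₀| = |6| = 6 (distance from z₀ to the singularity z = 5).

c_0 = 1/36, c_1 = 1/108, c_2 = 1/432; R = 6.


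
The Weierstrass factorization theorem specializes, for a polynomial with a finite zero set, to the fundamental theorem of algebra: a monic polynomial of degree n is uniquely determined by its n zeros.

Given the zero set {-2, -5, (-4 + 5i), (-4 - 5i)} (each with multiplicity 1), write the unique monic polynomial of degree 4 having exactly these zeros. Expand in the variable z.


The polynomial is p(z) = ∏_{α ∈ S} (z − α), where S = {-2, -5, (-4 + 5i), (-4 - 5i)}.
Expanding the product yields: p(z) = z^4 + 15·z^3 + 107·z^2 + 367·z + 410.
Note conjugate pairs combine to real quadratics: (z − (-4+5i))(z − (-4−5i)) = z² + 8z + 41.
The resulting polynomial has degree 4 and real coefficients as required.

p(z) = z^4 + 15·z^3 + 107·z^2 + 367·z + 410.


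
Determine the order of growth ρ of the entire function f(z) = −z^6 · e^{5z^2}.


M(r) = max_{|z|=r} |-1|·|z|^6·|e^{5z^2}| = 1·r^6 · e^{5r^2} (the factors attain their maxima compatibly on |z|=r). Then log M(r) = log 1 + 6·log r + 5r^2, dominated by the last term, so log log M(r) ~ 2·log r. The polynomial factor -1z^6 contributes only a log r term and does not affect the order. ρ = 2.
Therefore ρ = 2.

Order ρ = 2.


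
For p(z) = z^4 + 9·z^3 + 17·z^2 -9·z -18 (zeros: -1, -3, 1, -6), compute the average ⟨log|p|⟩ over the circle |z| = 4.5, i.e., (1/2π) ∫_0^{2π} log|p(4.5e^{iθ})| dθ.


Zeros: -6, -3, -1, 1; r = 4.5.
Inside |z| < r: -3, -1, 1. Outside (|z| ≥ r): -6.
p(0) = -18, so log|p(0)| = log(18) = 2.8904.
Apply Jensen: I(r) = log|p(0)| + Σ_k log(r/|z_k|), summed over zeros inside |z| < r.
  log(r/|z_k|) for z_k = -1: log(4.5/1) = 1.5041
  log(r/|z_k|) for z_k = -3: log(4.5/3) = 0.4055
  log(r/|z_k|) for z_k = 1: log(4.5/1) = 1.5041
  Outside zeros (-6) contribute nothing to the Jensen sum.
Sum over inside zeros: 3.4136.
I(r) = log|p(0)| + (inside sum) = 2.8904 + 3.4136 = 6.3040.
Note: since some zeros are outside |z| ≤ r, the simplified n·log(r) form does NOT apply — only the inside zeros contribute.

I(r) ≈ 6.3040.


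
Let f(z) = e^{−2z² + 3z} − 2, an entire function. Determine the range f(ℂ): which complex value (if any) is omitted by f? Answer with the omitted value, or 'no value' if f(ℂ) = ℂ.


Little Picard bounds the complement of f(ℂ) to at most one point.
The exponent g(z) = −2z² + 3z is a nonconstant polynomial, hence surjective onto ℂ. So e^{g(z)} takes every value in {e^w : w ∈ ℂ} = ℂ ∖ {0}. Adding -2 shifts the range to ℂ ∖ {-2}. f omits exactly -2.

Omitted value: -2.


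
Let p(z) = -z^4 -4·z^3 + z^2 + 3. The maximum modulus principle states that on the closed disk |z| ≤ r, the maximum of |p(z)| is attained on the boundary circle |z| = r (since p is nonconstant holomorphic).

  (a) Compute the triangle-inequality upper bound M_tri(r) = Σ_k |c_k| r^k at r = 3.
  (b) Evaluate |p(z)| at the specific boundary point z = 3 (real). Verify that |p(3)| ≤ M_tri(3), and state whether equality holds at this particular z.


Coefficients: c_0 = 3, c_1 = 0, c_2 = 1, c_3 = -4, c_4 = -1. Radius r = 3.
Part (a). Triangle bound: M_tri(r) = Σ_k |c_k| r^k
  = |3|·3^0 + |0|·3^1 + |1|·3^2 + |-4|·3^3 + |-1|·3^4
  = 3 + 0 + 9 + 108 + 81 = 201.
This bounds M(r) := max_{|z|=r} |p(z)| from above; equality holds iff all terms c_k z^k can be made to align in phase at a single z on |z|=r.
Part (b). At z = 3 (real, on the circle |z| = r):
  p(3) = (3)·3^0 + (0)·3^1 + (1)·3^2 + (-4)·3^3 + (-1)·3^4 = -177.
  |p(3)| = 177.
Check: |p(3)| = 177 ≤ 201 = M_tri(3). ✓ Equality does not hold at z = 3 (the coefficients have mixed signs, so the terms do not all align in phase there).

M_tri(3) = 201; |p(3)| = 177; equality at z=3: no.


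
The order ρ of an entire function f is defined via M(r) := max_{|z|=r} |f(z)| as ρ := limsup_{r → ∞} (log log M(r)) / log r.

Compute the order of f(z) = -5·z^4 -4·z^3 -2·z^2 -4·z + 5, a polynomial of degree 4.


|f(z)| ≤ Σ|c_k|·r^k = O(r^4) as r → ∞. Polynomial growth is O(e^{r^ε}) for every ε > 0 (since r^4/e^{r^ε} → 0), so ρ ≤ ε for all ε > 0, i.e. ρ = 0. Every nonconstant polynomial has order 0.
Therefore ρ = 0.

Order ρ = 0.


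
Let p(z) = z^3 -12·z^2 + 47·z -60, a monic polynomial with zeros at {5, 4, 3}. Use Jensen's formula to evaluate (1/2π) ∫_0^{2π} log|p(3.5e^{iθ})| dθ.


Zeros: 3, 4, 5; r = 3.5.
Inside |z| < r: 3. Outside (|z| ≥ r): 4, 5.
p(0) = -60, so log|p(0)| = log(60) = 4.0943.
Apply Jensen: I(r) = log|p(0)| + Σ_k log(r/|z_k|), summed over zeros inside |z| < r.
  log(r/|z_k|) for z_k = 3: log(3.5/3) = 0.1542
  Outside zeros (4, 5) contribute nothing to the Jensen sum.
Sum over inside zeros: 0.1542.
I(r) = log|p(0)| + (inside sum) = 4.0943 + 0.1542 = 4.2485.
Note: since some zeros are outside |z| ≤ r, the simplified n·log(r) form does NOT apply — only the inside zeros contribute.

I(r) ≈ 4.2485.


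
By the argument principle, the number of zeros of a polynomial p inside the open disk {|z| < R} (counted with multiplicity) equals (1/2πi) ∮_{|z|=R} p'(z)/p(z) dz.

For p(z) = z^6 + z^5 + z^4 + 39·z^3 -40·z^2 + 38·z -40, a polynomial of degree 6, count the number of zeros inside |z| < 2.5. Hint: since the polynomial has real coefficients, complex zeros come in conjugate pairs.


The zeros of p are: (1 + 3i), (1 - 3i), (0 + 1i), (0 - 1i), -4, 1.
Their magnitudes are: 3.162, 3.162, 1, 1, 4, 1.
Zeros with |z| < R = 2.5: (0 + 1i), (0 - 1i), 1.
Count = 3.
By the argument principle, (1/2πi) ∮_{|z|=R} p'(z)/p(z) dz equals exactly this count.

Number of zeros inside |z| < 2.5: 3.


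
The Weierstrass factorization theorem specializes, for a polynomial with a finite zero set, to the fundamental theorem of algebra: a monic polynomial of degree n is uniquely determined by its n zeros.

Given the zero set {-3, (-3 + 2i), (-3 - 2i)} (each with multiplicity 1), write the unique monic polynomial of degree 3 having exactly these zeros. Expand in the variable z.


The polynomial is p(z) = ∏_{α ∈ S} (z − α), where S = {-3, (-3 + 2i), (-3 - 2i)}.
Expanding the product yields: p(z) = z^3 + 9·z^2 + 31·z + 39.
Note conjugate pairs combine to real quadratics: (z − (-3+2i))(z − (-3−2i)) = z² + 6z + 13.
The resulting polynomial has degree 3 and real coefficients as required.

p(z) = z^3 + 9·z^2 + 31·z + 39.


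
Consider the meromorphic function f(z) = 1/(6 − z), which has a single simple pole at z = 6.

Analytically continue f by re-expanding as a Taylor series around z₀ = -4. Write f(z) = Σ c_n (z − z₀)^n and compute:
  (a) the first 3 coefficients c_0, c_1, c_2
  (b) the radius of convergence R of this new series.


Let w = z − z₀, so z = z₀ + w.
Then 6 − z = 6 − (z₀ + w) = (6 − z₀) − w = 10 − w.
f(z) = 1/(10 − w) = (1/(10)) · 1/(1 − w/(10)) = Σ_{n≥0} w^n / (10)^(n+1).
So c_n = 1/(10)^(n+1):
  c_0 = 1/(10)^1 = 1/10.
  c_1 = 1/(10)^2 = 1/100.
  c_2 = 1/(10)^3 = 1/1000.
The series is valid for |w/d| < 1, i.e. |z − z₀| < |d|.
Radius of convergence: R = |6 − z₀| = |10| = 10 (distance from z₀ to the singularity z = 6).

c_0 = 1/10, c_1 = 1/100, c_2 = 1/1000; R = 10.


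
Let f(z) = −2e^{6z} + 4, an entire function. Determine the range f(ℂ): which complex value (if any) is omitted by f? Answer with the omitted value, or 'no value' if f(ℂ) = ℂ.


Little Picard bounds the complement of f(ℂ) to at most one point.
e^{6z} is never zero on ℂ, so -2·e^{6z} takes every value in ℂ ∖ {0}. Adding 4 shifts the range to ℂ ∖ {4}. Thus f omits exactly the value 4.

Omitted value: 4.


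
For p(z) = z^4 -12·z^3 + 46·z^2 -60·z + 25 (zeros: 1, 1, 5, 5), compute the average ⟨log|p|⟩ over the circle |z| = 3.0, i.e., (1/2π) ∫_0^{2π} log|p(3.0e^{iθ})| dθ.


Zeros: 1, 1, 5, 5; r = 3.0.
Inside |z| < r: 1, 1. Outside (|z| ≥ r): 5, 5.
p(0) = 25, so log|p(0)| = log(25) = 3.2189.
Apply Jensen: I(r) = log|p(0)| + Σ_k log(r/|z_k|), summed over zeros inside |z| < r.
  log(r/|z_k|) for z_k = 1: log(3.0/1) = 1.0986
  log(r/|z_k|) for z_k = 1: log(3.0/1) = 1.0986
  Outside zeros (5, 5) contribute nothing to the Jensen sum.
Sum over inside zeros: 2.1972.
I(r) = log|p(0)| + (inside sum) = 3.2189 + 2.1972 = 5.4161.
Note: since some zeros are outside |z| ≤ r, the simplified n·log(r) form does NOT apply — only the inside zeros contribute.

I(r) ≈ 5.4161.


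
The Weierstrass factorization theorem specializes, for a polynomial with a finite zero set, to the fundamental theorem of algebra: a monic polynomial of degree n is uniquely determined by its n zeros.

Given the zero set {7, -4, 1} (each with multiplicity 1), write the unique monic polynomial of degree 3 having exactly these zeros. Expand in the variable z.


The polynomial is p(z) = ∏_{α ∈ S} (z − α), where S = {7, -4, 1}.
Expanding the product yields: p(z) = z^3 -4·z^2 -25·z + 28.
The resulting polynomial has degree 3 and real coefficients as required.

p(z) = z^3 -4·z^2 -25·z + 28.


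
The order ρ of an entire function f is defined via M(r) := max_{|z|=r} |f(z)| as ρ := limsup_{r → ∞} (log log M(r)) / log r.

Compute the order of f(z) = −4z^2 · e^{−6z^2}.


M(r) = max_{|z|=r} |-4|·|z|^2·|e^{−6z^2}| = 4·r^2 · e^{6r^2} (the factors attain their maxima compatibly on |z|=r). Then log M(r) = log 4 + 2·log r + 6r^2, dominated by the last term, so log log M(r) ~ 2·log r. The polynomial factor -4z^2 contributes only a log r term and does not affect the order. ρ = 2.
Therefore ρ = 2.

Order ρ = 2.


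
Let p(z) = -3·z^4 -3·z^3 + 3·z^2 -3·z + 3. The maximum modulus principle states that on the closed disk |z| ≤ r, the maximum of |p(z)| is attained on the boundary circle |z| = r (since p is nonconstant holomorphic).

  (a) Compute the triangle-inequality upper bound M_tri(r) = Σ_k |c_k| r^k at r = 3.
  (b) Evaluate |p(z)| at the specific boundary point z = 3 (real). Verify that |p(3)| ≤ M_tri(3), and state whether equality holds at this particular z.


Coefficients: c_0 = 3, c_1 = -3, c_2 = 3, c_3 = -3, c_4 = -3. Radius r = 3.
Part (a). Triangle bound: M_tri(r) = Σ_k |c_k| r^k
  = |3|·3^0 + |-3|·3^1 + |3|·3^2 + |-3|·3^3 + |-3|·3^4
  = 3 + 9 + 27 + 81 + 243 = 363.
This bounds M(r) := max_{|z|=r} |p(z)| from above; equality holds iff all terms c_k z^k can be made to align in phase at a single z on |z|=r.
Part (b). At z = 3 (real, on the circle |z| = r):
  p(3) = (3)·3^0 + (-3)·3^1 + (3)·3^2 + (-3)·3^3 + (-3)·3^4 = -303.
  |p(3)| = 303.
Check: |p(3)| = 303 ≤ 363 = M_tri(3). ✓ Equality does not hold at z = 3 (the coefficients have mixed signs, so the terms do not all align in phase there).

M_tri(3) = 363; |p(3)| = 303; equality at z=3: no.


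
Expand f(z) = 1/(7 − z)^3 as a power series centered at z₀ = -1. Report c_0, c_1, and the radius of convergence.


Let w = z − z₀, so z = z₀ + w.
Then 7 − z = 7 − (z₀ + w) = (7 − z₀) − w = 8 − w.
f(z) = 1/(8 − w)^3 = (1/(8)^3) · (1 − w/(8))^{−3}.
By the binomial series (1−u)^{−3} = Σ_{n≥0} C(n+2, 2) u^n for |u|<1, with u = w/(8):
  c_n = C(n+2, 2) / (8)^(n+3).
  c_0 = 1/(8)^3 = 1/512.
  c_1 = 3/(8)^4 = 3/4096.
The series is valid for |w/d| < 1, i.e. |z − z₀| < |d|.
Radius of convergence: R = |7 − z₀| = |8| = 8 (distance from z₀ to the singularity z = 7).

c_0 = 1/512, c_1 = 3/4096; R = 8.
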